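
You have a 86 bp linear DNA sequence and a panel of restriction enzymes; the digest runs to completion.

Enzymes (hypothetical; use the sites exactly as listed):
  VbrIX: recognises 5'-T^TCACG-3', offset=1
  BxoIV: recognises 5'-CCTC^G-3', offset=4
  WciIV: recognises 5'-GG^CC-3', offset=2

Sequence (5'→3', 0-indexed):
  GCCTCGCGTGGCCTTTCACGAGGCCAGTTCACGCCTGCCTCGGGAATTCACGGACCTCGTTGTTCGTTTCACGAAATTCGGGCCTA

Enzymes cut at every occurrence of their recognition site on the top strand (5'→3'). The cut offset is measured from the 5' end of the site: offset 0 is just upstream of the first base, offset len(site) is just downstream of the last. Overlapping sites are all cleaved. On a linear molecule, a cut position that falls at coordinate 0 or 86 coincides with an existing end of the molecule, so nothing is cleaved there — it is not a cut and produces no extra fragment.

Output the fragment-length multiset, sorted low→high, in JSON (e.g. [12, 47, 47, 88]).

Per-enzyme occurrences:
  VbrIX TTCACG/1: at [14, 27, 46, 67] ⇒ [15, 28, 47, 68]
  BxoIV CCTCG/4: at [1, 37, 54] ⇒ [5, 41, 58]
  WciIV GGCC/2: at [9, 21, 80] ⇒ [11, 23, 82]

All cut coordinates (distinct, sorted): [5, 11, 15, 23, 28, 41, 47, 58, 68, 82]

Fragment lengths:
  [0,5): 5 bp
  [5,11): 6 bp
  [11,15): 4 bp
  [15,23): 8 bp
  [23,28): 5 bp
  [28,41): 13 bp
  [41,47): 6 bp
  [47,58): 11 bp
  [58,68): 10 bp
  [68,82): 14 bp
  [82,86): 4 bp

[4,4,5,5,6,6,8,10,11,13,14]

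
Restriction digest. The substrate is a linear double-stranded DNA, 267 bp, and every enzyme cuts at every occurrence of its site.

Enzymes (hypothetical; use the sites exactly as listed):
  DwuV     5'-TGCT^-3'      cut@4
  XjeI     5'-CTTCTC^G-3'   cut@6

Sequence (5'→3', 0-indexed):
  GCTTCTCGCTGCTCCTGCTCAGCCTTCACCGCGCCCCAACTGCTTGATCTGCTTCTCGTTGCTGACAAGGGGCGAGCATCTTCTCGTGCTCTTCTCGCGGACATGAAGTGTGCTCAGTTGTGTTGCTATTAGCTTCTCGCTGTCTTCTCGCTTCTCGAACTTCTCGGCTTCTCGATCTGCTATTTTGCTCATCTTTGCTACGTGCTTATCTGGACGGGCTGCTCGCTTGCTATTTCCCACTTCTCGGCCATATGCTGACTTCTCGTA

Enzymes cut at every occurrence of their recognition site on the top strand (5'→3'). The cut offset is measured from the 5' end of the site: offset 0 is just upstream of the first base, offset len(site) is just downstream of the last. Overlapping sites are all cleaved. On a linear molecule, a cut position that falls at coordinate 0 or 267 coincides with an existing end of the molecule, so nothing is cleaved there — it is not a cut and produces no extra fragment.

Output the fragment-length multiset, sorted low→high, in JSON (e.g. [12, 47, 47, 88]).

[3,4,5,6,6,6,6,7,7,7,8,8,8,8,8,9,9,10,11,11,11,13,14,17,18,22,25]

Per-enzyme occurrences:
  DwuV TGCT/4: at [9, 15, 40, 49, 59, 86, 110, 123, 177, 185, 195, 202, 219, 227, 252] ⇒ [13, 19, 44, 53, 63, 90, 114, 127, 181, 189, 199, 206, 223, 231, 256]
  XjeI CTTCTCG/6: at [1, 51, 79, 90, 132, 143, 150, 159, 167, 239, 258] ⇒ [7, 57, 85, 96, 138, 149, 156, 165, 173, 245, 264]

All cut coordinates (distinct, sorted): [7, 13, 19, 44, 53, 57, 63, 85, 90, 96, 114, 127, 138, 149, 156, 165, 173, 181, 189, 199, 206, 223, 231, 245, 256, 264]

Fragments:
  [0,7): 7 bp
  [7,13): 6 bp
  [13,19): 6 bp
  [19,44): 25 bp
  [44,53): 9 bp
  [53,57): 4 bp
  [57,63): 6 bp
  [63,85): 22 bp
  [85,90): 5 bp
  [90,96): 6 bp
  [96,114): 18 bp
  [114,127): 13 bp
  [127,138): 11 bp
  [138,149): 11 bp
  [149,156): 7 bp
  [156,165): 9 bp
  [165,173): 8 bp
  [173,181): 8 bp
  [181,189): 8 bp
  [189,199): 10 bp
  [199,206): 7 bp
  [206,223): 17 bp
  [223,231): 8 bp
  [231,245): 14 bp
  [245,256): 11 bp
  [256,264): 8 bp
  [264,267): 3 bp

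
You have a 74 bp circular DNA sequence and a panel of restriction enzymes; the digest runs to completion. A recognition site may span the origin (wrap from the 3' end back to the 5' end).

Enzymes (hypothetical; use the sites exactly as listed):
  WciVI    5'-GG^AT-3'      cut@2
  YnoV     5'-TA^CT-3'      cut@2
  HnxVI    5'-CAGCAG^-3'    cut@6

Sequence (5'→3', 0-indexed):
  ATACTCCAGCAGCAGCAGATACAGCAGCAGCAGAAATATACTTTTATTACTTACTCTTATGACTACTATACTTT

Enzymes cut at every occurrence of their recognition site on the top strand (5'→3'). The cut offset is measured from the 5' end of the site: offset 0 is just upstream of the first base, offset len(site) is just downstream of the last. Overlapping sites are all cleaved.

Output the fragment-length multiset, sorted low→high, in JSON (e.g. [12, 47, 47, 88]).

[3,3,3,3,4,5,7,7,9,9,9,12]

Per-enzyme occurrences:
  WciVI (GGAT, off=2): no sites
  YnoV TACT/2: at [1, 38, 47, 51, 63, 68] ⇒ [3, 40, 49, 53, 65, 70]
  HnxVI CAGCAG/6: at [6, 9, 12, 21, 24, 27] ⇒ [12, 15, 18, 27, 30, 33]

Pooled cuts: [3, 12, 15, 18, 27, 30, 33, 40, 49, 53, 65, 70]

Fragments:
  3→12: 9 bp
  12→15: 3 bp
  15→18: 3 bp
  18→27: 9 bp
  27→30: 3 bp
  30→33: 3 bp
  33→40: 7 bp
  40→49: 9 bp
  49→53: 4 bp
  53→65: 12 bp
  65→70: 5 bp
  70→3 (wrap): 74-70+3 = 7 bp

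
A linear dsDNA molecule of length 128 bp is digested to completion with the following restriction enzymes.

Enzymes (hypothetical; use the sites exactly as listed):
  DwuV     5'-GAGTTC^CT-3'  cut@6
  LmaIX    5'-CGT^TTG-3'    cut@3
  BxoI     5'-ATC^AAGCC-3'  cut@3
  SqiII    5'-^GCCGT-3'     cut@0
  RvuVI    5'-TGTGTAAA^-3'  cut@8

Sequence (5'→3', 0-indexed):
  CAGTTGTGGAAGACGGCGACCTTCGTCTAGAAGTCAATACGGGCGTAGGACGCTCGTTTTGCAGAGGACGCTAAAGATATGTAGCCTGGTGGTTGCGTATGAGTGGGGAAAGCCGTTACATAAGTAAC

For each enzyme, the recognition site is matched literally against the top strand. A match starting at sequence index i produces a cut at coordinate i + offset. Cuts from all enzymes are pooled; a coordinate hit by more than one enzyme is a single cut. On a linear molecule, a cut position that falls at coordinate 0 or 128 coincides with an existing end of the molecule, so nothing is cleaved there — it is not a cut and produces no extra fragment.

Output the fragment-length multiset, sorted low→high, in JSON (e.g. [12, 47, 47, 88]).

Scan for sites:
  DwuV (GAGTTCCT, off=6): no sites
  LmaIX (CGTTTG, off=3): no sites
  BxoI (ATCAAGCC, off=3): no sites
  SqiII (GCCGT, off=0): starts [111] → cuts [111]
  RvuVI (TGTGTAAA, off=8): no sites

Pooled cuts: [111]

Fragments:
  [0,111): 111 bp
  [111,128): 17 bp

[17,111]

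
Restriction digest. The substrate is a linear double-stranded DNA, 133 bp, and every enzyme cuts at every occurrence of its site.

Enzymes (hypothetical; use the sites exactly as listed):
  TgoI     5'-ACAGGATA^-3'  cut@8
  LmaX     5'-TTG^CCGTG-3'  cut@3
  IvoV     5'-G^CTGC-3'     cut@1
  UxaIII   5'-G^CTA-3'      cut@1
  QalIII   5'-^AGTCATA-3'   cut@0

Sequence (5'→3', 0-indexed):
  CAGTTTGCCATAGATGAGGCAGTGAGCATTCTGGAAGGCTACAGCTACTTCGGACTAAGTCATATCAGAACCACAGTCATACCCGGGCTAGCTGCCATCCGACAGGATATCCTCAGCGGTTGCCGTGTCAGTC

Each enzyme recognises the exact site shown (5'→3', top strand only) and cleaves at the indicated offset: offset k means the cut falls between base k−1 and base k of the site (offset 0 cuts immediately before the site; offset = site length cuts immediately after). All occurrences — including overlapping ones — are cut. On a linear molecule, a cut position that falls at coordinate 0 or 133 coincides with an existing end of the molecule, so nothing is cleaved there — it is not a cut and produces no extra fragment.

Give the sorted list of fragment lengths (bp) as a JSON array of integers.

[4,6,11,13,13,13,17,18,38]

Scan for sites:
  TgoI (ACAGGATA, off=8): starts [101] → cuts [109]
  LmaX (TTGCCGTG, off=3): starts [119] → cuts [122]
  IvoV (GCTGC, off=1): starts [90] → cuts [91]
  UxaIII (GCTA, off=1): starts [37, 43, 86] → cuts [38, 44, 87]
  QalIII (AGTCATA, off=0): starts [57, 74] → cuts [57, 74]

All cut coordinates (distinct, sorted): [38, 44, 57, 74, 87, 91, 109, 122]

Fragment lengths:
  [0,38): 38 bp
  [38,44): 6 bp
  [44,57): 13 bp
  [57,74): 17 bp
  [74,87): 13 bp
  [87,91): 4 bp
  [91,109): 18 bp
  [109,122): 13 bp
  [122,133): 11 bp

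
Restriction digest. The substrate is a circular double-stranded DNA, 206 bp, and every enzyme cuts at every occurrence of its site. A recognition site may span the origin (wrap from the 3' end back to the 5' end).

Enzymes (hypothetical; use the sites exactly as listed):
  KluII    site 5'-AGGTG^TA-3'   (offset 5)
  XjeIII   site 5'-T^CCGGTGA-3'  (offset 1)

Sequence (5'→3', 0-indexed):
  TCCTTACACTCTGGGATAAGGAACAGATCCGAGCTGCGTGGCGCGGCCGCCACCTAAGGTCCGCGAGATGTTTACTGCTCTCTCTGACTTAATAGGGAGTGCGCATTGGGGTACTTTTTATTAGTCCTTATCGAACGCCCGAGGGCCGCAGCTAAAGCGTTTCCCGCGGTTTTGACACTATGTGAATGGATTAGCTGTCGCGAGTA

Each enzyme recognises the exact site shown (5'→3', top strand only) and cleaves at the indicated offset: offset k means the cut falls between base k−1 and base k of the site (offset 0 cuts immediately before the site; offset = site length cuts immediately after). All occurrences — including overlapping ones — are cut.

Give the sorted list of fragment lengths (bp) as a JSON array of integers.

[206]

Per-enzyme occurrences:
  KluII (AGGTGTA, off=5): no sites
  XjeIII (TCCGGTGA, off=1): no sites

All cut coordinates (distinct, sorted): ∅

Fragment lengths:
  no cuts → one circular fragment of 206 bp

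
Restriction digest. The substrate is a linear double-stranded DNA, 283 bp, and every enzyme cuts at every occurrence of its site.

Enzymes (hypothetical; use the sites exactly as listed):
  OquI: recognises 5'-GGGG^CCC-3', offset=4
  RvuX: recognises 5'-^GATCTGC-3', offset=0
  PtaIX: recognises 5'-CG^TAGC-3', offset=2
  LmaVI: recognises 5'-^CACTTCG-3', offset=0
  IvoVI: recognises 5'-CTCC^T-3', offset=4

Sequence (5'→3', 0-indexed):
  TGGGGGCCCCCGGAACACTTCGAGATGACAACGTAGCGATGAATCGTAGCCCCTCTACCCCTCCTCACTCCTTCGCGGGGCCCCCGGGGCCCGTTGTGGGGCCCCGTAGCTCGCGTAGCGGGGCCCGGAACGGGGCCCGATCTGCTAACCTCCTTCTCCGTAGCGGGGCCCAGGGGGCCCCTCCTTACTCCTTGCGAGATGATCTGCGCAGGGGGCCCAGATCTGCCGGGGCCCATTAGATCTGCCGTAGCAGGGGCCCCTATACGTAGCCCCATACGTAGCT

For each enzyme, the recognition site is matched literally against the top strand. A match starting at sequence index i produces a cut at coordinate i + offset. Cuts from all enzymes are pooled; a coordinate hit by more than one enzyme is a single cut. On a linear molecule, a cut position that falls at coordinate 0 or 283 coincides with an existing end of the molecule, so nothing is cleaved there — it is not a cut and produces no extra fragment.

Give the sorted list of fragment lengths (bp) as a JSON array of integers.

[3,4,5,5,6,7,7,7,7,7,8,8,9,9,9,9,9,9,9,9,10,12,12,12,12,13,15,15,18,18]

Per-enzyme occurrences:
  OquI GGGGCCC/4: at [2, 76, 85, 97, 119, 131, 164, 173, 211, 227, 252] ⇒ [6, 80, 89, 101, 123, 135, 168, 177, 215, 231, 256]
  RvuX GATCTGC/0: at [138, 200, 219, 238] ⇒ [138, 200, 219, 238]
  PtaIX CGTAGC/2: at [31, 44, 104, 113, 158, 245, 264, 276] ⇒ [33, 46, 106, 115, 160, 247, 266, 278]
  LmaVI CACTTCG/0: at [15] ⇒ [15]
  IvoVI CTCCT/4: at [60, 67, 149, 180, 187] ⇒ [64, 71, 153, 184, 191]

Pooled cuts: [6, 15, 33, 46, 64, 71, 80, 89, 101, 106, 115, 123, 135, 138, 153, 160, 168, 177, 184, 191, 200, 215, 219, 231, 238, 247, 256, 266, 278]

Fragment lengths:
  [0,6): 6 bp
  [6,15): 9 bp
  [15,33): 18 bp
  [33,46): 13 bp
  [46,64): 18 bp
  [64,71): 7 bp
  [71,80): 9 bp
  [80,89): 9 bp
  [89,101): 12 bp
  [101,106): 5 bp
  [106,115): 9 bp
  [115,123): 8 bp
  [123,135): 12 bp
  [135,138): 3 bp
  [138,153): 15 bp
  [153,160): 7 bp
  [160,168): 8 bp
  [168,177): 9 bp
  [177,184): 7 bp
  [184,191): 7 bp
  [191,200): 9 bp
  [200,215): 15 bp
  [215,219): 4 bp
  [219,231): 12 bp
  [231,238): 7 bp
  [238,247): 9 bp
  [247,256): 9 bp
  [256,266): 10 bp
  [266,278): 12 bp
  [278,283): 5 bp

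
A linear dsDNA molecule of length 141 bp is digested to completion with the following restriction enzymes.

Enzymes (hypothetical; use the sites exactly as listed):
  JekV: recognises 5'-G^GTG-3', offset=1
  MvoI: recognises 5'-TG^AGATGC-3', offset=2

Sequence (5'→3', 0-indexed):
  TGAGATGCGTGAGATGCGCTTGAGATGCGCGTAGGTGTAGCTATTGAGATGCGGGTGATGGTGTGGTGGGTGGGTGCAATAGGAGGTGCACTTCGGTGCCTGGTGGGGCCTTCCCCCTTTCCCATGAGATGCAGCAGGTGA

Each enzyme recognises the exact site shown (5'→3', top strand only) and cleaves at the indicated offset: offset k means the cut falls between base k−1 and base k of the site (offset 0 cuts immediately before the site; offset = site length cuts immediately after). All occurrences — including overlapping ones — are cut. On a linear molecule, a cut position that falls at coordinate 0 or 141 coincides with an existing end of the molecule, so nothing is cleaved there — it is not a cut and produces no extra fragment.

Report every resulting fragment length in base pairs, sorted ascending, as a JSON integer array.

[2,4,4,4,5,6,7,8,9,10,11,11,12,12,12,24]

Scan for sites:
  JekV (GGTG, off=1): starts [33, 53, 59, 64, 68, 72, 84, 94, 101, 136] → cuts [34, 54, 60, 65, 69, 73, 85, 95, 102, 137]
  MvoI (TGAGATGC, off=2): starts [0, 9, 20, 44, 124] → cuts [2, 11, 22, 46, 126]

All cut coordinates (distinct, sorted): [2, 11, 22, 34, 46, 54, 60, 65, 69, 73, 85, 95, 102, 126, 137]

Fragment lengths:
  [0,2): 2 bp
  [2,11): 9 bp
  [11,22): 11 bp
  [22,34): 12 bp
  [34,46): 12 bp
  [46,54): 8 bp
  [54,60): 6 bp
  [60,65): 5 bp
  [65,69): 4 bp
  [69,73): 4 bp
  [73,85): 12 bp
  [85,95): 10 bp
  [95,102): 7 bp
  [102,126): 24 bp
  [126,137): 11 bp
  [137,141): 4 bp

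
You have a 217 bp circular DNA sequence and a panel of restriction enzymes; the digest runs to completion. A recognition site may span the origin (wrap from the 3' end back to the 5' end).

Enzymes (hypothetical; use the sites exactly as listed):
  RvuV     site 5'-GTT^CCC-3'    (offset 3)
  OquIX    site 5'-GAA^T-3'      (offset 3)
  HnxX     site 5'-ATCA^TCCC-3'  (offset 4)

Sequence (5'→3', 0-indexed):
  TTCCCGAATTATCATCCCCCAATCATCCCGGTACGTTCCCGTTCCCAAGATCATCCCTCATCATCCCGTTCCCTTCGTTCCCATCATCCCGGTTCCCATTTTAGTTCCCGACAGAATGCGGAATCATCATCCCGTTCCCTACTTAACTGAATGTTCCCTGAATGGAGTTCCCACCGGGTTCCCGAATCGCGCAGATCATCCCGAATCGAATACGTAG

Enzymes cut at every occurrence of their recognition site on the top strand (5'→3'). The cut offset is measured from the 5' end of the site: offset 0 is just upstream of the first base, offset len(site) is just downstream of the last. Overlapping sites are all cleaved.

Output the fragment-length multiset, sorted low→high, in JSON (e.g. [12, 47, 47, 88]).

[4,5,6,6,6,6,6,7,7,7,7,7,7,7,8,9,9,10,10,10,11,11,12,12,12,15]

Per-enzyme occurrences:
  RvuV (GTTCCC, off=3): starts [34, 40, 67, 76, 91, 103, 133, 152, 166, 177, 216] → cuts [2, 37, 43, 70, 79, 94, 106, 136, 155, 169, 180]
  OquIX (GAAT, off=3): starts [5, 113, 120, 148, 159, 183, 202, 207] → cuts [8, 116, 123, 151, 162, 186, 205, 210]
  HnxX (ATCATCCC, off=4): starts [10, 21, 49, 59, 82, 125, 194] → cuts [14, 25, 53, 63, 86, 129, 198]

Pooled cuts: [2, 8, 14, 25, 37, 43, 53, 63, 70, 79, 86, 94, 106, 116, 123, 129, 136, 151, 155, 162, 169, 180, 186, 198, 205, 210]

Fragment lengths:
  2→8: 6 bp
  8→14: 6 bp
  14→25: 11 bp
  25→37: 12 bp
  37→43: 6 bp
  43→53: 10 bp
  53→63: 10 bp
  63→70: 7 bp
  70→79: 9 bp
  79→86: 7 bp
  86→94: 8 bp
  94→106: 12 bp
  106→116: 10 bp
  116→123: 7 bp
  123→129: 6 bp
  129→136: 7 bp
  136→151: 15 bp
  151→155: 4 bp
  155→162: 7 bp
  162→169: 7 bp
  169→180: 11 bp
  180→186: 6 bp
  186→198: 12 bp
  198→205: 7 bp
  205→210: 5 bp
  210→2 (wrap): 217-210+2 = 9 bp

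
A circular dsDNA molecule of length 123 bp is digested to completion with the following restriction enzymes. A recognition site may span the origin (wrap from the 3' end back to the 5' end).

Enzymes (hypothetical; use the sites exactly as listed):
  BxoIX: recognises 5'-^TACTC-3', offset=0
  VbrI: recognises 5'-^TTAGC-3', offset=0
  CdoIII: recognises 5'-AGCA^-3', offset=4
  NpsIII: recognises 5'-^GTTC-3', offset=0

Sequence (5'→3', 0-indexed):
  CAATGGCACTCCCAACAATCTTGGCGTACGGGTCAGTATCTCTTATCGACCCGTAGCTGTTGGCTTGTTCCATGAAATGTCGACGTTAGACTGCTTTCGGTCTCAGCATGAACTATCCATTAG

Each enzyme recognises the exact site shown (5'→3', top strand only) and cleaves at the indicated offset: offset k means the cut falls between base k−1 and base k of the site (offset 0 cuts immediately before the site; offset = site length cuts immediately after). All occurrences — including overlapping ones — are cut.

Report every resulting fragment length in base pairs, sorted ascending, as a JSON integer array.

Per-enzyme occurrences:
  BxoIX (TACTC, off=0): no sites
  VbrI TTAGC/0: at [119] ⇒ [119]
  CdoIII AGCA/4: at [104, 121] ⇒ [2, 108]
  NpsIII GTTC/0: at [66] ⇒ [66]

All cut coordinates (distinct, sorted): [2, 66, 108, 119]

Fragments:
  2→66: 64 bp
  66→108: 42 bp
  108→119: 11 bp
  119→2 (wrap): 123-119+2 = 6 bp

[6,11,42,64]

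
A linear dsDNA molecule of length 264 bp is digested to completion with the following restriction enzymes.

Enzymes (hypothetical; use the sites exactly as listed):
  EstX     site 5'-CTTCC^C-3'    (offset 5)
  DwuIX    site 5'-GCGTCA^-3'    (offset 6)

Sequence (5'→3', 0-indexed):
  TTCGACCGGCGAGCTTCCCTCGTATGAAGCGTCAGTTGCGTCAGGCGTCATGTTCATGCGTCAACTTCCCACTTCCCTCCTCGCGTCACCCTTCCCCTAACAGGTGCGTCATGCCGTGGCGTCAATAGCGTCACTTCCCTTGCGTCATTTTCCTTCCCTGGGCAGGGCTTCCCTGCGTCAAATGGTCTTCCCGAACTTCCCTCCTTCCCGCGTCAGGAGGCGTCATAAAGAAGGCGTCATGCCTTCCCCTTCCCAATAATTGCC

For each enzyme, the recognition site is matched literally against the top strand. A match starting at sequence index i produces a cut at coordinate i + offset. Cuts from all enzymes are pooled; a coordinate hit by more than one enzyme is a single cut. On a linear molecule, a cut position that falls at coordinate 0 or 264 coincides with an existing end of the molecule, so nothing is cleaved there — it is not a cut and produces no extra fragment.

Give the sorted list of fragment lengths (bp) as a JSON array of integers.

Scan for sites:
  EstX CTTCCC/5: at [13, 64, 71, 90, 133, 152, 167, 186, 195, 203, 242, 248] ⇒ [18, 69, 76, 95, 138, 157, 172, 191, 200, 208, 247, 253]
  DwuIX GCGTCA/6: at [28, 37, 44, 57, 82, 105, 118, 127, 141, 174, 209, 219, 233] ⇒ [34, 43, 50, 63, 88, 111, 124, 133, 147, 180, 215, 225, 239]

All cut coordinates (distinct, sorted): [18, 34, 43, 50, 63, 69, 76, 88, 95, 111, 124, 133, 138, 147, 157, 172, 180, 191, 200, 208, 215, 225, 239, 247, 253]

Fragments:
  [0,18): 18 bp
  [18,34): 16 bp
  [34,43): 9 bp
  [43,50): 7 bp
  [50,63): 13 bp
  [63,69): 6 bp
  [69,76): 7 bp
  [76,88): 12 bp
  [88,95): 7 bp
  [95,111): 16 bp
  [111,124): 13 bp
  [124,133): 9 bp
  [133,138): 5 bp
  [138,147): 9 bp
  [147,157): 10 bp
  [157,172): 15 bp
  [172,180): 8 bp
  [180,191): 11 bp
  [191,200): 9 bp
  [200,208): 8 bp
  [208,215): 7 bp
  [215,225): 10 bp
  [225,239): 14 bp
  [239,247): 8 bp
  [247,253): 6 bp
  [253,264): 11 bp

[5,6,6,7,7,7,7,8,8,8,9,9,9,9,10,10,11,11,12,13,13,14,15,16,16,18]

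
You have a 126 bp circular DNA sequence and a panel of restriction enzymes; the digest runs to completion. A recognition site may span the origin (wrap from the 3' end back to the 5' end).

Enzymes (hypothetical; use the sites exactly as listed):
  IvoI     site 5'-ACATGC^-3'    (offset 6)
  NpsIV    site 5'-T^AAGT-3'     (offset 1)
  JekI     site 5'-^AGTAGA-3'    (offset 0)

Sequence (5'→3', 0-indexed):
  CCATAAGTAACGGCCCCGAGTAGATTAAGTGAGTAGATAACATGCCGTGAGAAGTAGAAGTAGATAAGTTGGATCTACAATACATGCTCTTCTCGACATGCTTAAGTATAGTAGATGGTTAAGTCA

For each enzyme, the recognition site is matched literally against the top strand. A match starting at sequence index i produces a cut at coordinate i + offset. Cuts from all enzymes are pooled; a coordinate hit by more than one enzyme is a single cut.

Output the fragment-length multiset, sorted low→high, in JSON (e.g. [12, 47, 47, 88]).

[2,5,6,6,7,7,8,10,11,14,14,14,22]

Site scan:
  IvoI (ACATGC, off=6): starts [39, 81, 95] → cuts [45, 87, 101]
  NpsIV (TAAGT, off=1): starts [3, 25, 64, 102, 119] → cuts [4, 26, 65, 103, 120]
  JekI (AGTAGA, off=0): starts [18, 31, 52, 58, 109] → cuts [18, 31, 52, 58, 109]

Pooled cuts: [4, 18, 26, 31, 45, 52, 58, 65, 87, 101, 103, 109, 120]

Fragments:
  4→18: 14 bp
  18→26: 8 bp
  26→31: 5 bp
  31→45: 14 bp
  45→52: 7 bp
  52→58: 6 bp
  58→65: 7 bp
  65→87: 22 bp
  87→101: 14 bp
  101→103: 2 bp
  103→109: 6 bp
  109→120: 11 bp
  120→4 (wrap): 126-120+4 = 10 bp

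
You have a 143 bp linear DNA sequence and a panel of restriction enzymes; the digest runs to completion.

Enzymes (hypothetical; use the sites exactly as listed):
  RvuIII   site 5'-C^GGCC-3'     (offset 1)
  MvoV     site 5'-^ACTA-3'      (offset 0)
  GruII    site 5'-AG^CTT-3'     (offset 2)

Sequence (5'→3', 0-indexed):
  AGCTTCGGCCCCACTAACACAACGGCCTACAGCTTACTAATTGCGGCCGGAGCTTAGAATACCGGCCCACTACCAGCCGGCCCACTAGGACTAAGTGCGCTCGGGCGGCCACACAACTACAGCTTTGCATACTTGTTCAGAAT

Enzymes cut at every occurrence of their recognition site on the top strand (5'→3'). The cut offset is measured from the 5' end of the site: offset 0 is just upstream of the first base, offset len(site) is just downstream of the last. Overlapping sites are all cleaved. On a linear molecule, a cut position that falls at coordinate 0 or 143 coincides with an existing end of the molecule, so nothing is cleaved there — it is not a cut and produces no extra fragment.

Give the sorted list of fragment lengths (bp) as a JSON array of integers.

[2,3,4,5,5,6,6,7,8,9,9,9,10,11,11,17,21]

Per-enzyme occurrences:
  RvuIII (CGGCC, off=1): starts [5, 22, 43, 62, 77, 105] → cuts [6, 23, 44, 63, 78, 106]
  MvoV (ACTA, off=0): starts [12, 35, 68, 83, 89, 115] → cuts [12, 35, 68, 83, 89, 115]
  GruII (AGCTT, off=2): starts [0, 30, 50, 120] → cuts [2, 32, 52, 122]

Pooled cuts: [2, 6, 12, 23, 32, 35, 44, 52, 63, 68, 78, 83, 89, 106, 115, 122]

Fragment lengths:
  [0,2): 2 bp
  [2,6): 4 bp
  [6,12): 6 bp
  [12,23): 11 bp
  [23,32): 9 bp
  [32,35): 3 bp
  [35,44): 9 bp
  [44,52): 8 bp
  [52,63): 11 bp
  [63,68): 5 bp
  [68,78): 10 bp
  [78,83): 5 bp
  [83,89): 6 bp
  [89,106): 17 bp
  [106,115): 9 bp
  [115,122): 7 bp
  [122,143): 21 bp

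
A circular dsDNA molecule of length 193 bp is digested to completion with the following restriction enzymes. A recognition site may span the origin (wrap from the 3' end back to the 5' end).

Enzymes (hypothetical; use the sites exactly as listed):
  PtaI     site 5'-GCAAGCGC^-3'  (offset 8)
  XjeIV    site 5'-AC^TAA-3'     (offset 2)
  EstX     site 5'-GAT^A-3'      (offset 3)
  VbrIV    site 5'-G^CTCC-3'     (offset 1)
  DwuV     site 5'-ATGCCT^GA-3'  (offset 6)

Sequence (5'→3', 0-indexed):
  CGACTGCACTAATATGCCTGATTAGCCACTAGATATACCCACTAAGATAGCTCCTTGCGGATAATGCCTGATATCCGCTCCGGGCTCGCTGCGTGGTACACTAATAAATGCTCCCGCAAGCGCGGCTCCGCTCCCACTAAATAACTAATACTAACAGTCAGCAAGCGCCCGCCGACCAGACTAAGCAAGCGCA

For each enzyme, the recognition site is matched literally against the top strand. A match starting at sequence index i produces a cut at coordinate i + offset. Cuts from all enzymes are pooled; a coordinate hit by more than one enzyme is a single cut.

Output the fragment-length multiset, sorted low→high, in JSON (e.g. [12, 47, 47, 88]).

[2,2,3,5,5,6,6,7,7,8,8,9,10,10,11,12,13,13,15,17,24]

Per-enzyme occurrences:
  PtaI (GCAAGCGC, off=8): starts [115, 160, 184] → cuts [123, 168, 192]
  XjeIV (ACTAA, off=2): starts [7, 40, 99, 135, 143, 149, 179] → cuts [9, 42, 101, 137, 145, 151, 181]
  EstX (GATA, off=3): starts [31, 45, 59, 69] → cuts [34, 48, 62, 72]
  VbrIV (GCTCC, off=1): starts [49, 76, 109, 124, 129] → cuts [50, 77, 110, 125, 130]
  DwuV (ATGCCTGA, off=6): starts [13, 63] → cuts [19, 69]

Pooled cuts: [9, 19, 34, 42, 48, 50, 62, 69, 72, 77, 101, 110, 123, 125, 130, 137, 145, 151, 168, 181, 192]

Fragments:
  9→19: 10 bp
  19→34: 15 bp
  34→42: 8 bp
  42→48: 6 bp
  48→50: 2 bp
  50→62: 12 bp
  62→69: 7 bp
  69→72: 3 bp
  72→77: 5 bp
  77→101: 24 bp
  101→110: 9 bp
  110→123: 13 bp
  123→125: 2 bp
  125→130: 5 bp
  130→137: 7 bp
  137→145: 8 bp
  145→151: 6 bp
  151→168: 17 bp
  168→181: 13 bp
  181→192: 11 bp
  192→9 (wrap): 193-192+9 = 10 bp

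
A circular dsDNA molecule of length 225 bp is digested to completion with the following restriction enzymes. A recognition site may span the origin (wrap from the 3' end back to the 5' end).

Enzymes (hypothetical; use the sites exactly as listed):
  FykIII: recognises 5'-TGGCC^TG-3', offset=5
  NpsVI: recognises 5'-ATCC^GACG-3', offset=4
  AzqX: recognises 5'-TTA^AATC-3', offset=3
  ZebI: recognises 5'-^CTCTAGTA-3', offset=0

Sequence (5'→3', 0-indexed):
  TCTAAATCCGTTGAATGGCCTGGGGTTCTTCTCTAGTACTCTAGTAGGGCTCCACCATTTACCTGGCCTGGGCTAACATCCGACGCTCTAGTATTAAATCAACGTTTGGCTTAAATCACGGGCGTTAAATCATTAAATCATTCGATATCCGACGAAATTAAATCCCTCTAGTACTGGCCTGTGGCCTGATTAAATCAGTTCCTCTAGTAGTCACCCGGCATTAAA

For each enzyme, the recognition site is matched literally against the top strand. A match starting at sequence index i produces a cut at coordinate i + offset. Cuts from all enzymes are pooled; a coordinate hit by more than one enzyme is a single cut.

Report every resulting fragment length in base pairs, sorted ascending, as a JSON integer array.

Per-enzyme occurrences:
  FykIII (TGGCCTG, off=5): starts [15, 63, 174, 181] → cuts [20, 68, 179, 186]
  NpsVI (ATCCGACG, off=4): starts [77, 146] → cuts [81, 150]
  AzqX (TTAAATC, off=3): starts [93, 110, 124, 132, 157, 189, 220] → cuts [96, 113, 127, 135, 160, 192, 223]
  ZebI (CTCTAGTA, off=0): starts [30, 38, 85, 165, 201] → cuts [30, 38, 85, 165, 201]

Pooled cuts: [20, 30, 38, 68, 81, 85, 96, 113, 127, 135, 150, 160, 165, 179, 186, 192, 201, 223]

Fragments:
  20→30: 10 bp
  30→38: 8 bp
  38→68: 30 bp
  68→81: 13 bp
  81→85: 4 bp
  85→96: 11 bp
  96→113: 17 bp
  113→127: 14 bp
  127→135: 8 bp
  135→150: 15 bp
  150→160: 10 bp
  160→165: 5 bp
  165→179: 14 bp
  179→186: 7 bp
  186→192: 6 bp
  192→201: 9 bp
  201→223: 22 bp
  223→20 (wrap): 225-223+20 = 22 bp

[4,5,6,7,8,8,9,10,10,11,13,14,14,15,17,22,22,30]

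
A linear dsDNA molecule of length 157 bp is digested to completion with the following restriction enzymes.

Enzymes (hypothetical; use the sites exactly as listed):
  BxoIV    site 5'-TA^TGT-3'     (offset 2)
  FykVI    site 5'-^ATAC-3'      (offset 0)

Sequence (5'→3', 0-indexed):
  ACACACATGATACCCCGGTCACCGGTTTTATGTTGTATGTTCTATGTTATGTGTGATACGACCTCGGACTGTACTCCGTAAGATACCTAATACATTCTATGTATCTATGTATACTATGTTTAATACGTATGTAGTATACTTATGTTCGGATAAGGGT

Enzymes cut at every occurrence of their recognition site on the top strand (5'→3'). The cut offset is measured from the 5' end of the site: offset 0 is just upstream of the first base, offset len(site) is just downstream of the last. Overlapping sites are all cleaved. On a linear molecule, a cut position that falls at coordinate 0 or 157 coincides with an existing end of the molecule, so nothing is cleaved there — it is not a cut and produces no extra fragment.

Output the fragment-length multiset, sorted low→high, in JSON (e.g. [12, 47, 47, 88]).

Per-enzyme occurrences:
  BxoIV TATGT/2: at [28, 35, 42, 47, 97, 105, 114, 127, 140] ⇒ [30, 37, 44, 49, 99, 107, 116, 129, 142]
  FykVI ATAC/0: at [9, 55, 82, 89, 110, 122, 135] ⇒ [9, 55, 82, 89, 110, 122, 135]

All cut coordinates (distinct, sorted): [9, 30, 37, 44, 49, 55, 82, 89, 99, 107, 110, 116, 122, 129, 135, 142]

Fragments:
  [0,9): 9 bp
  [9,30): 21 bp
  [30,37): 7 bp
  [37,44): 7 bp
  [44,49): 5 bp
  [49,55): 6 bp
  [55,82): 27 bp
  [82,89): 7 bp
  [89,99): 10 bp
  [99,107): 8 bp
  [107,110): 3 bp
  [110,116): 6 bp
  [116,122): 6 bp
  [122,129): 7 bp
  [129,135): 6 bp
  [135,142): 7 bp
  [142,157): 15 bp

[3,5,6,6,6,6,7,7,7,7,7,8,9,10,15,21,27]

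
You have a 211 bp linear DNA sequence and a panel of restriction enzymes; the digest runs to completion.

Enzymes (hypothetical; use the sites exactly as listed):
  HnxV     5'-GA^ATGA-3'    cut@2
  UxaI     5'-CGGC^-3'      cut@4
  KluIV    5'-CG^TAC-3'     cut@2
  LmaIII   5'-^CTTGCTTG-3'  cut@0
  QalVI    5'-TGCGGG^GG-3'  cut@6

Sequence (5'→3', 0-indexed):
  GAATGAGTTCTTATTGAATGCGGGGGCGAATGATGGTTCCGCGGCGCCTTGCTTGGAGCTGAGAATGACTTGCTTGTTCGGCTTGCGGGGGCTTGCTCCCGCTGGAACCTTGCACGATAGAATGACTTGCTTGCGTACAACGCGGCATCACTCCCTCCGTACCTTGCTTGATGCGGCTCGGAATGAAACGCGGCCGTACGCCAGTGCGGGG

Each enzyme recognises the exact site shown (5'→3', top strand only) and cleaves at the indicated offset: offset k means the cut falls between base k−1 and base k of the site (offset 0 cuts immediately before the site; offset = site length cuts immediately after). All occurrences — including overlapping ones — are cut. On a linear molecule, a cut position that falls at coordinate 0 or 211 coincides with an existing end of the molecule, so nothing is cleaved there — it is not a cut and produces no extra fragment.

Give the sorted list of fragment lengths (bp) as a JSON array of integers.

Per-enzyme occurrences:
  HnxV (GAATGA, off=2): starts [0, 27, 62, 119, 180] → cuts [2, 29, 64, 121, 182]
  UxaI (CGGC, off=4): starts [41, 78, 142, 173, 190] → cuts [45, 82, 146, 177, 194]
  KluIV (CGTAC, off=2): starts [133, 157, 194] → cuts [135, 159, 196]
  LmaIII (CTTGCTTG, off=0): starts [47, 68, 125, 162] → cuts [47, 68, 125, 162]
  QalVI (TGCGGGGG, off=6): starts [18, 83] → cuts [24, 89]

Pooled cuts: [2, 24, 29, 45, 47, 64, 68, 82, 89, 121, 125, 135, 146, 159, 162, 177, 182, 194, 196]

Fragment lengths:
  [0,2): 2 bp
  [2,24): 22 bp
  [24,29): 5 bp
  [29,45): 16 bp
  [45,47): 2 bp
  [47,64): 17 bp
  [64,68): 4 bp
  [68,82): 14 bp
  [82,89): 7 bp
  [89,121): 32 bp
  [121,125): 4 bp
  [125,135): 10 bp
  [135,146): 11 bp
  [146,159): 13 bp
  [159,162): 3 bp
  [162,177): 15 bp
  [177,182): 5 bp
  [182,194): 12 bp
  [194,196): 2 bp
  [196,211): 15 bp

[2,2,2,3,4,4,5,5,7,10,11,12,13,14,15,15,16,17,22,32]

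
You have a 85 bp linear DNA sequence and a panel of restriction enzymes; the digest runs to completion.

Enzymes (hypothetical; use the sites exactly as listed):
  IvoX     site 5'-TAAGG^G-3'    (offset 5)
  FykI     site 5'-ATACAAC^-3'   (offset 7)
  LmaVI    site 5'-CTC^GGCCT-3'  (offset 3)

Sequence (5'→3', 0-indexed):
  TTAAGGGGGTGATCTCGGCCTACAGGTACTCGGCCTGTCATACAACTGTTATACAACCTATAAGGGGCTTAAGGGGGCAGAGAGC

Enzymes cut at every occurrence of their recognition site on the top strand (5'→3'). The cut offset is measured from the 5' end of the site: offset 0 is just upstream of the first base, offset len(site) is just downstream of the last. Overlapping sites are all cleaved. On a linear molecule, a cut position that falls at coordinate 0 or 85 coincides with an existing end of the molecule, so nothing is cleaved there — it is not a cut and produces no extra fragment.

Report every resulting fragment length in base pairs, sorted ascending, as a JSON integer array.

[6,8,9,10,11,11,15,15]

Per-enzyme occurrences:
  IvoX TAAGGG/5: at [1, 60, 69] ⇒ [6, 65, 74]
  FykI ATACAAC/7: at [39, 50] ⇒ [46, 57]
  LmaVI CTCGGCCT/3: at [13, 28] ⇒ [16, 31]

All cut coordinates (distinct, sorted): [6, 16, 31, 46, 57, 65, 74]

Fragment lengths:
  [0,6): 6 bp
  [6,16): 10 bp
  [16,31): 15 bp
  [31,46): 15 bp
  [46,57): 11 bp
  [57,65): 8 bp
  [65,74): 9 bp
  [74,85): 11 bp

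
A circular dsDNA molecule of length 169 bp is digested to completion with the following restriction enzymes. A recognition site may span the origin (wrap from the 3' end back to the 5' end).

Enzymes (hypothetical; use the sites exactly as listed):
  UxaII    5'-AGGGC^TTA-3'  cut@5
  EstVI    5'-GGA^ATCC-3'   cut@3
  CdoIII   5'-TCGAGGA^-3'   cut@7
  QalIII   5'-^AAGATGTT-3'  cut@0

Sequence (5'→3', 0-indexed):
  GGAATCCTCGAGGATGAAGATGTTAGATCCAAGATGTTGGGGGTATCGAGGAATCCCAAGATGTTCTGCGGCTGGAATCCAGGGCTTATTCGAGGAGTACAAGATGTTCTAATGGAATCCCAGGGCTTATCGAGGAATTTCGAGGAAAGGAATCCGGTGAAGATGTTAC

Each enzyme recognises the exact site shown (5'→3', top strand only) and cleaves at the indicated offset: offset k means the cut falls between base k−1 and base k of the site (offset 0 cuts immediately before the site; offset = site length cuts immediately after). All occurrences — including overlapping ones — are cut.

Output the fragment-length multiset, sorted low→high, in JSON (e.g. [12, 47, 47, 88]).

[2,4,5,5,8,9,10,10,10,11,11,13,14,16,19,22]

Scan for sites:
  UxaII (AGGGCTTA, off=5): starts [80, 121] → cuts [85, 126]
  EstVI (GGAATCC, off=3): starts [0, 49, 73, 113, 148] → cuts [3, 52, 76, 116, 151]
  CdoIII (TCGAGGA, off=7): starts [7, 45, 89, 129, 139] → cuts [14, 52, 96, 136, 146]
  QalIII (AAGATGTT, off=0): starts [16, 30, 57, 100, 159] → cuts [16, 30, 57, 100, 159]

Pooled cuts: [3, 14, 16, 30, 52, 57, 76, 85, 96, 100, 116, 126, 136, 146, 151, 159]

Fragments:
  3→14: 11 bp
  14→16: 2 bp
  16→30: 14 bp
  30→52: 22 bp
  52→57: 5 bp
  57→76: 19 bp
  76→85: 9 bp
  85→96: 11 bp
  96→100: 4 bp
  100→116: 16 bp
  116→126: 10 bp
  126→136: 10 bp
  136→146: 10 bp
  146→151: 5 bp
  151→159: 8 bp
  159→3 (wrap): 169-159+3 = 13 bp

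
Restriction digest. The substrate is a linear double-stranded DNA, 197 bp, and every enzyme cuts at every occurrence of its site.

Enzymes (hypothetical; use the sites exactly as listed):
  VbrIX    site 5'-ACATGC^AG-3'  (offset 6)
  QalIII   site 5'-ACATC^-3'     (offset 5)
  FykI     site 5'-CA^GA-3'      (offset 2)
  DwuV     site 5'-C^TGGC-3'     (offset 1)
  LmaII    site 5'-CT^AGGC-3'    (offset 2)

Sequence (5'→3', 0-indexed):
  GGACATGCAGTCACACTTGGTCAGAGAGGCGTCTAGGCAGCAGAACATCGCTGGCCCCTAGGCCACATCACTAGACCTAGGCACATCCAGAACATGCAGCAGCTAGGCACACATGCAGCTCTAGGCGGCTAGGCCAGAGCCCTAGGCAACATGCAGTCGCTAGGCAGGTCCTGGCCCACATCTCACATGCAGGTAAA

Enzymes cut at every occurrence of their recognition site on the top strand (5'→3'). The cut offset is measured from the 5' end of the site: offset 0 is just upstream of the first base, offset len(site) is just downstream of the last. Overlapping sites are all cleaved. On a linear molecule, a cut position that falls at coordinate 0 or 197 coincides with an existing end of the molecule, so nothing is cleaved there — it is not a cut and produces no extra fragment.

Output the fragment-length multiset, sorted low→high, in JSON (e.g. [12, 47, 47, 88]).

[2,2,6,6,7,7,7,7,7,8,8,8,8,8,8,9,9,10,10,11,11,11,12,15]

Site scan:
  VbrIX ACATGCAG/6: at [2, 91, 110, 148, 184] ⇒ [8, 97, 116, 154, 190]
  QalIII ACATC/5: at [44, 64, 82, 177] ⇒ [49, 69, 87, 182]
  FykI CAGA/2: at [21, 40, 87, 134] ⇒ [23, 42, 89, 136]
  DwuV CTGGC/1: at [50, 170] ⇒ [51, 171]
  LmaII CTAGGC/2: at [32, 57, 76, 102, 120, 128, 141, 159] ⇒ [34, 59, 78, 104, 122, 130, 143, 161]

All cut coordinates (distinct, sorted): [8, 23, 34, 42, 49, 51, 59, 69, 78, 87, 89, 97, 104, 116, 122, 130, 136, 143, 154, 161, 171, 182, 190]

Fragments:
  [0,8): 8 bp
  [8,23): 15 bp
  [23,34): 11 bp
  [34,42): 8 bp
  [42,49): 7 bp
  [49,51): 2 bp
  [51,59): 8 bp
  [59,69): 10 bp
  [69,78): 9 bp
  [78,87): 9 bp
  [87,89): 2 bp
  [89,97): 8 bp
  [97,104): 7 bp
  [104,116): 12 bp
  [116,122): 6 bp
  [122,130): 8 bp
  [130,136): 6 bp
  [136,143): 7 bp
  [143,154): 11 bp
  [154,161): 7 bp
  [161,171): 10 bp
  [171,182): 11 bp
  [182,190): 8 bp
  [190,197): 7 bp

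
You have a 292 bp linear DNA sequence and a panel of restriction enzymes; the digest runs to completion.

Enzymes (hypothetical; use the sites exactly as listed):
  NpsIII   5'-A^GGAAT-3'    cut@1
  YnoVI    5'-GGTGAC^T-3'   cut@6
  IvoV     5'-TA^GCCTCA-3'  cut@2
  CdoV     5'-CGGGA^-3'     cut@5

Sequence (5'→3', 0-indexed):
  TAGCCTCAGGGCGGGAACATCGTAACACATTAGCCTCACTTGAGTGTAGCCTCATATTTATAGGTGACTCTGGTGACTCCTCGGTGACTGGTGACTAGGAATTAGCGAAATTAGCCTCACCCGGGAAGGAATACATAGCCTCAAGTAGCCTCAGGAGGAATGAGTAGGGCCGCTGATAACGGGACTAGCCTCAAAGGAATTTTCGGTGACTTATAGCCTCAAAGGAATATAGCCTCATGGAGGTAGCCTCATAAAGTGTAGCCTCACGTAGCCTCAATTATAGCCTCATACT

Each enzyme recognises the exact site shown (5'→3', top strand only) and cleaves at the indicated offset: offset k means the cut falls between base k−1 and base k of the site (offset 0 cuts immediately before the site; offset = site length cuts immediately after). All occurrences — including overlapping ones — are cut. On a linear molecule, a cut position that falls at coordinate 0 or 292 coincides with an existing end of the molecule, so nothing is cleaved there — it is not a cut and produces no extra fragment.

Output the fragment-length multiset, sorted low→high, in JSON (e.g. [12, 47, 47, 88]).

Scan for sites:
  NpsIII (AGGAAT, off=1): starts [96, 126, 155, 194, 222] → cuts [97, 127, 156, 195, 223]
  YnoVI (GGTGACT, off=6): starts [62, 71, 82, 89, 204] → cuts [68, 77, 88, 95, 210]
  IvoV (TAGCCTCA, off=2): starts [0, 30, 46, 111, 135, 145, 185, 213, 229, 243, 258, 268, 280] → cuts [2, 32, 48, 113, 137, 147, 187, 215, 231, 245, 260, 270, 282]
  CdoV (CGGGA, off=5): starts [11, 121, 179] → cuts [16, 126, 184]

All cut coordinates (distinct, sorted): [2, 16, 32, 48, 68, 77, 88, 95, 97, 113, 126, 127, 137, 147, 156, 184, 187, 195, 210, 215, 223, 231, 245, 260, 270, 282]

Fragment lengths:
  [0,2): 2 bp
  [2,16): 14 bp
  [16,32): 16 bp
  [32,48): 16 bp
  [48,68): 20 bp
  [68,77): 9 bp
  [77,88): 11 bp
  [88,95): 7 bp
  [95,97): 2 bp
  [97,113): 16 bp
  [113,126): 13 bp
  [126,127): 1 bp
  [127,137): 10 bp
  [137,147): 10 bp
  [147,156): 9 bp
  [156,184): 28 bp
  [184,187): 3 bp
  [187,195): 8 bp
  [195,210): 15 bp
  [210,215): 5 bp
  [215,223): 8 bp
  [223,231): 8 bp
  [231,245): 14 bp
  [245,260): 15 bp
  [260,270): 10 bp
  [270,282): 12 bp
  [282,292): 10 bp

[1,2,2,3,5,7,8,8,8,9,9,10,10,10,10,11,12,13,14,14,15,15,16,16,16,20,28]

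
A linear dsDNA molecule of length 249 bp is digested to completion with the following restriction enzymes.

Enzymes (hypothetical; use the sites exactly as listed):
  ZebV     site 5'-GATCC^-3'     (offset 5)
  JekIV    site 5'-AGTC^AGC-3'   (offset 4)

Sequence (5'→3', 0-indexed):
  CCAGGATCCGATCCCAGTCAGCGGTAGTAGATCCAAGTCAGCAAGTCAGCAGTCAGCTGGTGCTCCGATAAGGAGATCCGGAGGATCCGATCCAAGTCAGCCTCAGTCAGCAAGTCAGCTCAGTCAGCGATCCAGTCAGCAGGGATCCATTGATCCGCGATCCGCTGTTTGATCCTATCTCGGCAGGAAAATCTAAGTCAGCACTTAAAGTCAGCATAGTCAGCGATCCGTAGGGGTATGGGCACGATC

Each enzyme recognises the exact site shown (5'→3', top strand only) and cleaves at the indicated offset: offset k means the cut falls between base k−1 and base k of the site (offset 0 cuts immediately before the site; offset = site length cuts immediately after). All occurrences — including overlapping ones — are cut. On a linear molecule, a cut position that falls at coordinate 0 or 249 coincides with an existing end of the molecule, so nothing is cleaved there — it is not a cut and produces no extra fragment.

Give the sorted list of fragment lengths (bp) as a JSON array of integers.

[4,5,5,5,5,5,7,7,8,8,8,8,8,9,9,9,9,10,11,12,13,15,20,24,25]

Per-enzyme occurrences:
  ZebV (GATCC, off=5): starts [4, 9, 29, 74, 83, 88, 128, 143, 151, 158, 170, 224] → cuts [9, 14, 34, 79, 88, 93, 133, 148, 156, 163, 175, 229]
  JekIV (AGTCAGC, off=4): starts [15, 35, 43, 50, 94, 104, 112, 121, 133, 195, 208, 217] → cuts [19, 39, 47, 54, 98, 108, 116, 125, 137, 199, 212, 221]

Pooled cuts: [9, 14, 19, 34, 39, 47, 54, 79, 88, 93, 98, 108, 116, 125, 133, 137, 148, 156, 163, 175, 199, 212, 221, 229]

Fragments:
  [0,9): 9 bp
  [9,14): 5 bp
  [14,19): 5 bp
  [19,34): 15 bp
  [34,39): 5 bp
  [39,47): 8 bp
  [47,54): 7 bp
  [54,79): 25 bp
  [79,88): 9 bp
  [88,93): 5 bp
  [93,98): 5 bp
  [98,108): 10 bp
  [108,116): 8 bp
  [116,125): 9 bp
  [125,133): 8 bp
  [133,137): 4 bp
  [137,148): 11 bp
  [148,156): 8 bp
  [156,163): 7 bp
  [163,175): 12 bp
  [175,199): 24 bp
  [199,212): 13 bp
  [212,221): 9 bp
  [221,229): 8 bp
  [229,249): 20 bp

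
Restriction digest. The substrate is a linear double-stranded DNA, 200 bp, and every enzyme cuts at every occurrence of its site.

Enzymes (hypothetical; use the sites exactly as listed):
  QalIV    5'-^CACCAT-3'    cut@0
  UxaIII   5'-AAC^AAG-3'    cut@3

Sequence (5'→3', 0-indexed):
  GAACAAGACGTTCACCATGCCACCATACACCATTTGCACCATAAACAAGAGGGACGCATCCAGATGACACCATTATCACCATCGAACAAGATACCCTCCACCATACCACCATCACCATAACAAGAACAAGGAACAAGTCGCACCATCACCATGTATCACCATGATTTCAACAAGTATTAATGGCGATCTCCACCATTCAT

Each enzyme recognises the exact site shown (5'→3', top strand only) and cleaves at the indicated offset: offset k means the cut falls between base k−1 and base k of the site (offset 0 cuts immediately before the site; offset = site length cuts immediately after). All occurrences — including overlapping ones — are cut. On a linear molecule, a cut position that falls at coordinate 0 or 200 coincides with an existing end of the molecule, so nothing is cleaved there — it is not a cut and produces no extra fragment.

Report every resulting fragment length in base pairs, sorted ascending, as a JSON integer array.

Per-enzyme occurrences:
  QalIV CACCAT/0: at [12, 20, 27, 36, 67, 76, 98, 106, 112, 140, 146, 156, 190] ⇒ [12, 20, 27, 36, 67, 76, 98, 106, 112, 140, 146, 156, 190]
  UxaIII AACAAG/3: at [1, 43, 84, 118, 124, 131, 168] ⇒ [4, 46, 87, 121, 127, 134, 171]

All cut coordinates (distinct, sorted): [4, 12, 20, 27, 36, 46, 67, 76, 87, 98, 106, 112, 121, 127, 134, 140, 146, 156, 171, 190]

Fragment lengths:
  [0,4): 4 bp
  [4,12): 8 bp
  [12,20): 8 bp
  [20,27): 7 bp
  [27,36): 9 bp
  [36,46): 10 bp
  [46,67): 21 bp
  [67,76): 9 bp
  [76,87): 11 bp
  [87,98): 11 bp
  [98,106): 8 bp
  [106,112): 6 bp
  [112,121): 9 bp
  [121,127): 6 bp
  [127,134): 7 bp
  [134,140): 6 bp
  [140,146): 6 bp
  [146,156): 10 bp
  [156,171): 15 bp
  [171,190): 19 bp
  [190,200): 10 bp

[4,6,6,6,6,7,7,8,8,8,9,9,9,10,10,10,11,11,15,19,21]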